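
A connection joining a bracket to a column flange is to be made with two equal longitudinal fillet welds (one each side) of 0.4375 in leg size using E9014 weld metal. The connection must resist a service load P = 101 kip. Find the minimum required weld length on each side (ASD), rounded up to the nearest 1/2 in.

L = 6.5 in on each side

E90XX → F_EXX = 90 ksi.
Throat t_e = 0.707 × 0.4375 = 0.3093 in.
r_n/Ω = (0.6 × 90 × 0.3093) / 2.0 = 8.351 kip/in.
L_req = P / (r_n/Ω) = 101 / 8.351 = 12.09 in total.
Per side: 12.09 / 2 = 6.047 in.
Round up → use L = 6.5 in on each side.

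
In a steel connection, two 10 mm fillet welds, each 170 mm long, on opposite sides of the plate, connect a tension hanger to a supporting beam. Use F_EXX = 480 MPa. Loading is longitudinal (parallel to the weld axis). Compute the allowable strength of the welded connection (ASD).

R_n/Ω ≈ 346 kN

Effective throat t_e = 0.707 × 10 = 7.07 mm.
Total length L = 340 mm; A_we = 7.07 × 340 = 2404 mm².
F_nw = 0.6 F_EXX = 0.6 × 480 = 288 MPa.
R_n = 288 × 2404 × 10⁻³ = 692.3 kN; R_n/Ω = 692.3/2.0 = 346.1 kN.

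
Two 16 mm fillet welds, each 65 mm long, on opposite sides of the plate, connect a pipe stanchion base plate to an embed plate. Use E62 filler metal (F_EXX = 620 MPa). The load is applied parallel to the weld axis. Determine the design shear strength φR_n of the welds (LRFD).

φR_n ≈ 410 kN

Effective throat t_e = 0.707 × 16 = 11.31 mm.
Total length L = 130 mm; A_we = 11.31 × 130 = 1471 mm².
F_nw = 0.6 F_EXX = 0.6 × 620 = 372 MPa.
φR_n = 0.75 × 372 × 1471 × 10⁻³ = 410.3 kN.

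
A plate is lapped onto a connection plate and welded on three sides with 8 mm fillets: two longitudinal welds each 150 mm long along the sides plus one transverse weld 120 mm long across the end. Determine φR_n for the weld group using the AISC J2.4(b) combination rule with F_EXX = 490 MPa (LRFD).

φR_n ≈ 543 kN

t_e = 0.707 × 8 = 5.656 mm.
R_nwl = 0.6 × 490 × 5.656 × 300 × 10⁻³ = 498.9 kN (longitudinal, 2 welds).
R_nwt = 0.6 × 490 × 5.656 × 120 × 10⁻³ = 199.5 kN (transverse, base value).
(i) R_nwl + R_nwt = 698.4 kN; (ii) 0.85 R_nwl + 1.5 R_nwt = 723.3 kN.
R_n = max = 723.3 kN [governs: (ii)]; φR_n = 542.5 kN.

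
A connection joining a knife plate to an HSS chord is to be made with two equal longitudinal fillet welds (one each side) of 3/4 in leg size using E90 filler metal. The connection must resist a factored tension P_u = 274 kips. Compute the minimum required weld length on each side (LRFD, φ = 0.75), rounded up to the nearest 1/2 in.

E90XX → F_EXX = 90 ksi.
Throat t_e = 0.707 × 0.75 = 0.5302 in.
φr_n = 0.75 × 0.6 × 90 × 0.5302 = 21.48 kips/in.
L_req = P_u / φr_n = 274 / 21.48 = 12.76 in total.
Per side: 12.76 / 2 = 6.379 in.
Round up → use L = 6.5 in on each side.

L = 6.5 in on each side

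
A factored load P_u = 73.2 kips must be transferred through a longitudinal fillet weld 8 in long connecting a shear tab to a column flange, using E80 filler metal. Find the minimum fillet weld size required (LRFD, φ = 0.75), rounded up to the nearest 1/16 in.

E80XX → F_EXX = 80 ksi.
Total weld length L = 8 in.
Required throat t_e = P_u / (φ × 0.6 F_EXX × L) = 73.2 / (0.75 × 0.6 × 80 × 8) = 0.2542 in.
Required leg w = t_e / 0.707 = 0.3595 in → use 3/8 in.

w = 3/8 in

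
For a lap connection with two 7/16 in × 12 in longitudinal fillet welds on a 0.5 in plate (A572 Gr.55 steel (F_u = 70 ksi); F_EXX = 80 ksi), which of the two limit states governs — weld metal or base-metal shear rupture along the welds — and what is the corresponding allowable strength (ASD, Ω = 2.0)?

t_e = 0.707 × 0.4375 = 0.3093 in; L = 24 in.
Weld metal: R_n/Ω = (1/2.0) × 0.6 × 80 × 0.3093 × 24 = 178.2 kip.
Base metal (shear rupture): R_n/Ω = (1/2.0) × 0.6 × 70 × 0.5 × 24 = 252 kip.
Governing: weld metal.

R_n/Ω ≈ 178 kip (weld metal governs)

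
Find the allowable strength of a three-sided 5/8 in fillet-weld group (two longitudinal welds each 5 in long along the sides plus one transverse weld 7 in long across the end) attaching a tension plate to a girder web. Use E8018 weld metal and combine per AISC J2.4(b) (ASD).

R_n/Ω ≈ 201 kip

E80XX → F_EXX = 80 ksi.
t_e = 0.707 × 0.625 = 0.4419 in.
R_nwl = 0.6 × 80 × 0.4419 × 10 = 212.1 kip (longitudinal, 2 welds).
R_nwt = 0.6 × 80 × 0.4419 × 7 = 148.5 kip (transverse, base value).
(i) R_nwl + R_nwt = 360.6 kip; (ii) 0.85 R_nwl + 1.5 R_nwt = 403 kip.
R_n = max = 403 kip [governs: (ii)]; R_n/Ω = 201.5 kip.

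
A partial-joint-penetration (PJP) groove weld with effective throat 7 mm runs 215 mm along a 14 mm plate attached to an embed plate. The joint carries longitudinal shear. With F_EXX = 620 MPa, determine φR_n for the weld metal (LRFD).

φR_n ≈ 420 kN

Effective throat (given) t_e = 7 mm.
A_we = 7 × 215 = 1505 mm².
F_nw = 0.6 F_EXX = 372 MPa.
φR_n = 0.75 × 372 × 1505 × 10⁻³ = 419.9 kN.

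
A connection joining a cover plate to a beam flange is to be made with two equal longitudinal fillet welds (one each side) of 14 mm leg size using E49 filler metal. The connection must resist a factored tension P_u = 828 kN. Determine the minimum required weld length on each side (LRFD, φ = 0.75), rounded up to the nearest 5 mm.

L = 190 mm on each side

E49XX → F_EXX = 490 MPa.
Throat t_e = 0.707 × 14 = 9.898 mm.
φr_n = 0.75 × 0.6 × 490 × 9.898 × 10⁻³ = 2.183 kN/mm.
L_req = P_u / φr_n = 828 / 2.183 = 379.4 mm total.
Per side: 379.4 / 2 = 189.7 mm.
Round up → use L = 190 mm on each side.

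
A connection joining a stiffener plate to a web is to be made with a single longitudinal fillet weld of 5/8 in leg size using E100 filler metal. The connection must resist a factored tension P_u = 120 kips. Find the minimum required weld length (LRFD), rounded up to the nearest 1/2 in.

E100XX → F_EXX = 100 ksi.
Throat t_e = 0.707 × 0.625 = 0.4419 in.
φr_n = 0.75 × 0.6 × 100 × 0.4419 = 19.88 kips/in.
L_req = P_u / φr_n = 120 / 19.88 = 6.035 in total.
Round up → use L = 6.5 in.

L = 6.5 in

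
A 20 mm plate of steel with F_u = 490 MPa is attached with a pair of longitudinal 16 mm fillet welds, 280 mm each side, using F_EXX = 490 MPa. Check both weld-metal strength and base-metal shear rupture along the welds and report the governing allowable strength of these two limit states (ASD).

t_e = 0.707 × 16 = 11.31 mm; L = 560 mm.
Weld metal: R_n/Ω = (1/2.0) × 0.6 × 490 × 11.31 × 560 × 10⁻³ = 931.2 kN.
Base metal (shear rupture): R_n/Ω = (1/2.0) × 0.6 × 490 × 20 × 560 × 10⁻³ = 1646 kN.
Governing: weld metal.

R_n/Ω ≈ 931 kN (weld metal governs)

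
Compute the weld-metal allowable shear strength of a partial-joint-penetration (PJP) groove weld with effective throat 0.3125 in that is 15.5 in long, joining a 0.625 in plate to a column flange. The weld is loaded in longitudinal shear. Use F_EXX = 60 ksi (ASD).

R_n/Ω ≈ 87.2 kip

Effective throat (given) t_e = 0.3125 in.
A_we = 0.3125 × 15.5 = 4.844 in².
F_nw = 0.6 F_EXX = 36 ksi.
R_n/Ω = (36 × 4.844) / 2.0 = 87.19 kip.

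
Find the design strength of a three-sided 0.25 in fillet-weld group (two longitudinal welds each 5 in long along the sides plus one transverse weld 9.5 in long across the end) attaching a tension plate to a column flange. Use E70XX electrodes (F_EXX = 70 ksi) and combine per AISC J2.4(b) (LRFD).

t_e = 0.707 × 0.25 = 0.1767 in.
R_nwl = 0.6 × 70 × 0.1767 × 10 = 74.23 kip (longitudinal, 2 welds).
R_nwt = 0.6 × 70 × 0.1767 × 9.5 = 70.52 kip (transverse, base value).
(i) R_nwl + R_nwt = 144.8 kip; (ii) 0.85 R_nwl + 1.5 R_nwt = 168.9 kip.
R_n = max = 168.9 kip [governs: (ii)]; φR_n = 126.7 kip.

φR_n ≈ 127 kip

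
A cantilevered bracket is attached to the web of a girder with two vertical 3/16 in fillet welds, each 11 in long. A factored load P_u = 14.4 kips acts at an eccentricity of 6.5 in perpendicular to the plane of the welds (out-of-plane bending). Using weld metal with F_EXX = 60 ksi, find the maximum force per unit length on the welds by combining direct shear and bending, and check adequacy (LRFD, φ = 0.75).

f_max ≈ 2.41 kip/in; adequate

L_w = 2 × 11 = 22 in; section modulus (unit throat) S = 2 × L²/6 = 40.33 in².
Direct shear f_v = P/L_w = 14.4/22 = 0.6545 kip/in.
Moment M = P × e = 14.4 × 6.5 = 93.6 kip·in; bending f_b = M/S = 2.321 kip/in.
f_max = √(f_v² + f_b²) = √(0.6545² + 2.321²) = 2.411 kip/in.
φr_n = 0.75 × 0.6 × 60 × (0.707 × 0.1875) = 3.579 kip/in → adequate.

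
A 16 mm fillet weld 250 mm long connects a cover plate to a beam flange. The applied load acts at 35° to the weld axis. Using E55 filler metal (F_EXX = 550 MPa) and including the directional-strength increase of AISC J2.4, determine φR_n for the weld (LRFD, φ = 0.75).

φR_n ≈ 852 kN

t_e = 0.707 × 16 = 11.31 mm; A_we = 11.31 × 250 = 2828 mm².
Directional factor: 1.0 + 0.5 sin^1.5(35°) = 1.217.
F_nw = 0.6 × 550 × 1.217 = 401.7 MPa.
φR_n = 0.75 × 401.7 × 2828 × 10⁻³ = 852 kN.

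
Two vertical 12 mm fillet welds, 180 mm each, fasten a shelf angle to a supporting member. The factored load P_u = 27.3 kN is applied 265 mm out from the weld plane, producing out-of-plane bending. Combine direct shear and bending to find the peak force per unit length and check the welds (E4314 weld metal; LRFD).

f_max ≈ 674 N/mm; adequate

E43XX → F_EXX = 430 MPa.
L_w = 2 × 180 = 360 mm; section modulus (unit throat) S = 2 × L²/6 = 10800 mm².
Direct shear f_v = P/L_w = 27.3×10³/360 = 75.83 N/mm.
Moment M = P × e = 27.3×10³ × 265 = 7234500 N·mm; bending f_b = M/S = 669.9 N/mm.
f_max = √(f_v² + f_b²) = √(75.83² + 669.9²) = 674.1 N/mm.
φr_n = 0.75 × 0.6 × 430 × (0.707 × 12) = 1642 N/mm → adequate.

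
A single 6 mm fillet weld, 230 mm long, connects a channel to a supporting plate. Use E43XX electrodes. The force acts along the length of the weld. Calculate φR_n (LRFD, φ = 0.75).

φR_n ≈ 189 kN

E43XX → F_EXX = 430 MPa.
Effective throat t_e = 0.707 × 6 = 4.242 mm.
Total length L = 230 mm; A_we = 4.242 × 230 = 975.7 mm².
F_nw = 0.6 F_EXX = 0.6 × 430 = 258 MPa.
φR_n = 0.75 × 258 × 975.7 × 10⁻³ = 188.8 kN.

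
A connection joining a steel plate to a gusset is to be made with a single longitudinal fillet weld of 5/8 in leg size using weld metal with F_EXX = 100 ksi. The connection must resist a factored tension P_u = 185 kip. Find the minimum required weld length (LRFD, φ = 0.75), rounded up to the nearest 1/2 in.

L = 9.5 in

Throat t_e = 0.707 × 0.625 = 0.4419 in.
φr_n = 0.75 × 0.6 × 100 × 0.4419 = 19.88 kip/in.
L_req = P_u / φr_n = 185 / 19.88 = 9.304 in total.
Round up → use L = 9.5 in.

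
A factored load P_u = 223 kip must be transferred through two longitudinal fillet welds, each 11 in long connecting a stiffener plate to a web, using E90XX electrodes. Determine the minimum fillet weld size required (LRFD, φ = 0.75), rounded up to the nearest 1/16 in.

E90XX → F_EXX = 90 ksi.
Total weld length L = 22 in.
Required throat t_e = P_u / (φ × 0.6 F_EXX × L) = 223 / (0.75 × 0.6 × 90 × 22) = 0.2503 in.
Required leg w = t_e / 0.707 = 0.354 in → use 3/8 in.

w = 3/8 in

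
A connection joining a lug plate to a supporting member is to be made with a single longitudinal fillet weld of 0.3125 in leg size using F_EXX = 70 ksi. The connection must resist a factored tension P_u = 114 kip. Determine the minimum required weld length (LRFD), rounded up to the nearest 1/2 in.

L = 16.5 in

Throat t_e = 0.707 × 0.3125 = 0.2209 in.
φr_n = 0.75 × 0.6 × 70 × 0.2209 = 6.96 kip/in.
L_req = P_u / φr_n = 114 / 6.96 = 16.38 in total.
Round up → use L = 16.5 in.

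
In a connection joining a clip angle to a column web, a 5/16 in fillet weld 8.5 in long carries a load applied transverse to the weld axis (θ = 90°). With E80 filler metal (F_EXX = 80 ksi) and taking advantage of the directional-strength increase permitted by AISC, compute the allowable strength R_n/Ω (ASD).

R_n/Ω ≈ 67.6 kips

t_e = 0.707 × 0.3125 = 0.2209 in; A_we = 0.2209 × 8.5 = 1.878 in².
Directional factor: 1.0 + 0.5 sin^1.5(90°) = 1.5.
F_nw = 0.6 × 80 × 1.5 = 72 ksi.
R_n/Ω = (72 × 1.878) / 2.0 = 67.61 kips.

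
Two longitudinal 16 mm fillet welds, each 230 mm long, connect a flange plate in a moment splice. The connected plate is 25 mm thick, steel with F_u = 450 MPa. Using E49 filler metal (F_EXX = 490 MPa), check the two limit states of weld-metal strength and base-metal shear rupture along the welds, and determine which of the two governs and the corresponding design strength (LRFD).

φR_n ≈ 1150 kN (weld metal governs)

t_e = 0.707 × 16 = 11.31 mm; L = 460 mm.
Weld metal: φR_n = 0.75 × 0.6 × 490 × 11.31 × 460 × 10⁻³ = 1147 kN.
Base metal (shear rupture): φR_n = 0.75 × 0.6 × 450 × 25 × 460 × 10⁻³ = 2329 kN.
Governing: weld metal.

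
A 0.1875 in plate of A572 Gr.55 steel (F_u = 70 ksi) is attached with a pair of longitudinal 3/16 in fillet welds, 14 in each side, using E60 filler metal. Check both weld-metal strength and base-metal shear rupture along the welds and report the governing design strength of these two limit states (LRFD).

φR_n ≈ 100 kips (weld metal governs)

E60XX → F_EXX = 60 ksi.
t_e = 0.707 × 0.1875 = 0.1326 in; L = 28 in.
Weld metal: φR_n = 0.75 × 0.6 × 60 × 0.1326 × 28 = 100.2 kips.
Base metal (shear rupture): φR_n = 0.75 × 0.6 × 70 × 0.1875 × 28 = 165.4 kips.
Governing: weld metal.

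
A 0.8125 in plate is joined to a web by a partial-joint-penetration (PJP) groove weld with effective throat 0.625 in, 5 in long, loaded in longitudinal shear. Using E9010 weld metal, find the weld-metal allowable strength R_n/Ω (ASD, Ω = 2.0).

R_n/Ω ≈ 84.4 kips

E90XX → F_EXX = 90 ksi.
Effective throat (given) t_e = 0.625 in.
A_we = 0.625 × 5 = 3.125 in².
F_nw = 0.6 F_EXX = 54 ksi.
R_n/Ω = (54 × 3.125) / 2.0 = 84.38 kips.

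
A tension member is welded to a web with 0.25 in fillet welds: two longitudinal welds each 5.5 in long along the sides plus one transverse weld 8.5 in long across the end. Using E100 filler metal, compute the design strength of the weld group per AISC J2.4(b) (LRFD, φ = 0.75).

E100XX → F_EXX = 100 ksi.
t_e = 0.707 × 0.25 = 0.1767 in.
R_nwl = 0.6 × 100 × 0.1767 × 11 = 116.7 kip (longitudinal, 2 welds).
R_nwt = 0.6 × 100 × 0.1767 × 8.5 = 90.14 kip (transverse, base value).
(i) R_nwl + R_nwt = 206.8 kip; (ii) 0.85 R_nwl + 1.5 R_nwt = 234.4 kip.
R_n = max = 234.4 kip [governs: (ii)]; φR_n = 175.8 kip.

φR_n ≈ 176 kip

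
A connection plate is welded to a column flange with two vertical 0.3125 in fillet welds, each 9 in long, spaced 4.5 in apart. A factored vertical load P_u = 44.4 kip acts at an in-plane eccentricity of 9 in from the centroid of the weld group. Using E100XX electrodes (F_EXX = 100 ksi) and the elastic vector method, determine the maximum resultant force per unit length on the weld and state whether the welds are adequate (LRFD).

f_max ≈ 10.8 kip/in; NOT adequate

Total weld length L_w = 18 in. Treat welds as unit-width lines.
Polar moment about centroid: J = 2[d³/12 + d(b/2)²] = 2[9³/12 + 9×2.25²] = 212.6 in³.
Direct shear f_v = P/L_w = 44.4 / 18 = 2.467 kip/in (vertical).
Torsion M = P·e = 44.4 × 9 = 399.6 kip·in.
Critical point at (x, y) = (2.25, 4.5) from centroid. f_tx = M·y/J = 8.457 kip/in; f_ty = M·x/J = 4.229 kip/in.
Resultant f_max = √[f_tx² + (f_v + f_ty)²] = √[8.457² + (2.467 + 4.229)²] = 10.79 kip/in.
Capacity per unit length: φr_n = 0.75 × 0.6 × 100 × (0.707 × 0.3125) = 9.942 kip/in.
10.79 > 9.942 → NOT adequate.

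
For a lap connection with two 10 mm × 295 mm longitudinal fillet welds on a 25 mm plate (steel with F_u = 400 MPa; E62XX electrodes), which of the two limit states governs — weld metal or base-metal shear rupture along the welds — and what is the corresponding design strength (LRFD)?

φR_n ≈ 1160 kN (weld metal governs)

E62XX → F_EXX = 620 MPa.
t_e = 0.707 × 10 = 7.07 mm; L = 590 mm.
Weld metal: φR_n = 0.75 × 0.6 × 620 × 7.07 × 590 × 10⁻³ = 1164 kN.
Base metal (shear rupture): φR_n = 0.75 × 0.6 × 400 × 25 × 590 × 10⁻³ = 2655 kN.
Governing: weld metal.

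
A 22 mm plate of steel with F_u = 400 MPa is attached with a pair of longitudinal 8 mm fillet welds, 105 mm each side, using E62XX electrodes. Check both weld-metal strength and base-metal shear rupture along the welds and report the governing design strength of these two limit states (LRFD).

φR_n ≈ 331 kN (weld metal governs)

E62XX → F_EXX = 620 MPa.
t_e = 0.707 × 8 = 5.656 mm; L = 210 mm.
Weld metal: φR_n = 0.75 × 0.6 × 620 × 5.656 × 210 × 10⁻³ = 331.4 kN.
Base metal (shear rupture): φR_n = 0.75 × 0.6 × 400 × 22 × 210 × 10⁻³ = 831.6 kN.
Governing: weld metal.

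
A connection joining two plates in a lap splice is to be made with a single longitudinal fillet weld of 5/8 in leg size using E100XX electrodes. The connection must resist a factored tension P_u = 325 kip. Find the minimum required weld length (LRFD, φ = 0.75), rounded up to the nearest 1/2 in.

L = 16.5 in

E100XX → F_EXX = 100 ksi.
Throat t_e = 0.707 × 0.625 = 0.4419 in.
φr_n = 0.75 × 0.6 × 100 × 0.4419 = 19.88 kip/in.
L_req = P_u / φr_n = 325 / 19.88 = 16.34 in total.
Round up → use L = 16.5 in.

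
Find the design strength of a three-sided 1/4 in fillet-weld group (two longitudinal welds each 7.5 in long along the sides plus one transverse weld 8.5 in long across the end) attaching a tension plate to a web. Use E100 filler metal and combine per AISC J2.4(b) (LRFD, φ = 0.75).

E100XX → F_EXX = 100 ksi.
t_e = 0.707 × 0.25 = 0.1767 in.
R_nwl = 0.6 × 100 × 0.1767 × 15 = 159.1 kips (longitudinal, 2 welds).
R_nwt = 0.6 × 100 × 0.1767 × 8.5 = 90.14 kips (transverse, base value).
(i) R_nwl + R_nwt = 249.2 kips; (ii) 0.85 R_nwl + 1.5 R_nwt = 270.4 kips.
R_n = max = 270.4 kips [governs: (ii)]; φR_n = 202.8 kips.

φR_n ≈ 203 kips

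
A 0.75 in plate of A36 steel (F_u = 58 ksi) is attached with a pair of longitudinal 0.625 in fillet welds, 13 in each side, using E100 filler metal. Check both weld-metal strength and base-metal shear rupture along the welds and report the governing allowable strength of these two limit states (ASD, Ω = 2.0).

E100XX → F_EXX = 100 ksi.
t_e = 0.707 × 0.625 = 0.4419 in; L = 26 in.
Weld metal: R_n/Ω = (1/2.0) × 0.6 × 100 × 0.4419 × 26 = 344.7 kips.
Base metal (shear rupture): R_n/Ω = (1/2.0) × 0.6 × 58 × 0.75 × 26 = 339.3 kips.
Governing: base-metal shear rupture.

R_n/Ω ≈ 339 kips (base-metal shear rupture governs)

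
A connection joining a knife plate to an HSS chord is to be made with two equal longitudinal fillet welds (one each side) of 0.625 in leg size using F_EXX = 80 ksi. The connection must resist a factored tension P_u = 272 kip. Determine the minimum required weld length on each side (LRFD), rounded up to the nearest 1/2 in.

Throat t_e = 0.707 × 0.625 = 0.4419 in.
φr_n = 0.75 × 0.6 × 80 × 0.4419 = 15.91 kip/in.
L_req = P_u / φr_n = 272 / 15.91 = 17.1 in total.
Per side: 17.1 / 2 = 8.549 in.
Round up → use L = 9 in on each side.

L = 9 in on each side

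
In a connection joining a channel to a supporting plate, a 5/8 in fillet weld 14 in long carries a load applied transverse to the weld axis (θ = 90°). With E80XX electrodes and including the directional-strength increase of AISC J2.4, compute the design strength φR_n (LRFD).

φR_n ≈ 334 kip

E80XX → F_EXX = 80 ksi.
t_e = 0.707 × 0.625 = 0.4419 in; A_we = 0.4419 × 14 = 6.186 in².
Directional factor: 1.0 + 0.5 sin^1.5(90°) = 1.5.
F_nw = 0.6 × 80 × 1.5 = 72 ksi.
φR_n = 0.75 × 72 × 6.186 = 334.1 kip.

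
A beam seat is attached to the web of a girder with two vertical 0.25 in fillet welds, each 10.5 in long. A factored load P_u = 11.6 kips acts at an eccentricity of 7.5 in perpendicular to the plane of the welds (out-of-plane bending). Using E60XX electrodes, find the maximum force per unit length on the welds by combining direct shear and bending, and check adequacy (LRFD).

f_max ≈ 2.43 kip/in; adequate

E60XX → F_EXX = 60 ksi.
L_w = 2 × 10.5 = 21 in; section modulus (unit throat) S = 2 × L²/6 = 36.75 in².
Direct shear f_v = P/L_w = 11.6/21 = 0.5524 kip/in.
Moment M = P × e = 11.6 × 7.5 = 87 kip·in; bending f_b = M/S = 2.367 kip/in.
f_max = √(f_v² + f_b²) = √(0.5524² + 2.367²) = 2.431 kip/in.
φr_n = 0.75 × 0.6 × 60 × (0.707 × 0.25) = 4.772 kip/in → adequate.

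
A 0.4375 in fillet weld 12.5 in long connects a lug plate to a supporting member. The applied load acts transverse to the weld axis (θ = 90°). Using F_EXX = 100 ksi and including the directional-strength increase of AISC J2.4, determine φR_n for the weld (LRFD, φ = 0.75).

t_e = 0.707 × 0.4375 = 0.3093 in; A_we = 0.3093 × 12.5 = 3.866 in².
Directional factor: 1.0 + 0.5 sin^1.5(90°) = 1.5.
F_nw = 0.6 × 100 × 1.5 = 90 ksi.
φR_n = 0.75 × 90 × 3.866 = 261 kips.

φR_n ≈ 261 kips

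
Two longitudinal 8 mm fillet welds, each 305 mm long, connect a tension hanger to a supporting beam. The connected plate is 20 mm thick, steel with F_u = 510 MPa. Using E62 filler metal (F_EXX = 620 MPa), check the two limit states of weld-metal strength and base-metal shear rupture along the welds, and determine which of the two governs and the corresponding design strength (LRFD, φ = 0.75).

t_e = 0.707 × 8 = 5.656 mm; L = 610 mm.
Weld metal: φR_n = 0.75 × 0.6 × 620 × 5.656 × 610 × 10⁻³ = 962.6 kN.
Base metal (shear rupture): φR_n = 0.75 × 0.6 × 510 × 20 × 610 × 10⁻³ = 2800 kN.
Governing: weld metal.

φR_n ≈ 963 kN (weld metal governs)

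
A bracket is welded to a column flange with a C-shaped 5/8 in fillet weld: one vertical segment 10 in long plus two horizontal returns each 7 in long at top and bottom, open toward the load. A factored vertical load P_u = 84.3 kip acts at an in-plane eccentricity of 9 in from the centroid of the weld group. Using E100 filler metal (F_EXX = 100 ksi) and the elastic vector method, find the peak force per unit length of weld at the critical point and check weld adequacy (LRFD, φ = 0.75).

f_max ≈ 12.2 kip/in; adequate

Total weld length L_w = 24 in. Treat welds as unit-width lines.
Centroid: x̄ = 2×7×3.5 / 24 = 2.042 in from the vertical weld.
Polar moment about centroid: J = I_x + I_y = [10³/12 + 2×7×5²] + [10×2.042² + 2(7³/12 + 7×1.458²)] = 562 in³.
Direct shear f_v = P/L_w = 84.3 / 24 = 3.512 kip/in (vertical).
Torsion M = P·e = 84.3 × 9 = 758.7 kip·in.
Critical point at (x, y) = (4.958, 5) from centroid. f_tx = M·y/J = 6.751 kip/in; f_ty = M·x/J = 6.694 kip/in.
Resultant f_max = √[f_tx² + (f_v + f_ty)²] = √[6.751² + (3.512 + 6.694)²] = 12.24 kip/in.
Capacity per unit length: φr_n = 0.75 × 0.6 × 100 × (0.707 × 0.625) = 19.88 kip/in.
12.24 ≤ 19.88 → adequate.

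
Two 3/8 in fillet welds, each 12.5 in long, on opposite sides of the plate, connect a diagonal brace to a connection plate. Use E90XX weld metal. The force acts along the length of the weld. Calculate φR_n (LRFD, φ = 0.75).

E90XX → F_EXX = 90 ksi.
Effective throat t_e = 0.707 × 0.375 = 0.2651 in.
Total length L = 25 in; A_we = 0.2651 × 25 = 6.628 in².
F_nw = 0.6 F_EXX = 0.6 × 90 = 54 ksi.
φR_n = 0.75 × 54 × 6.628 = 268.4 kip.

φR_n ≈ 268 kip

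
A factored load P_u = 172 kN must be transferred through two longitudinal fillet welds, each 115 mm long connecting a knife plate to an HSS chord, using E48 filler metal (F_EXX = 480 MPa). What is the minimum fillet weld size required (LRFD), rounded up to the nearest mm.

Total weld length L = 230 mm.
Required throat t_e = P_u / (φ × 0.6 F_EXX × L) = 172 / (0.75 × 0.6 × 480 × 230 × 10⁻³) = 3.462 mm.
Required leg w = t_e / 0.707 = 4.897 mm → use 5 mm.

w = 5 mm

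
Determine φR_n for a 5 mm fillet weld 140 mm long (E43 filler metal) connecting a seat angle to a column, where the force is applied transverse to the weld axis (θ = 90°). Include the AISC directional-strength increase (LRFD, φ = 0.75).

φR_n ≈ 144 kN

E43XX → F_EXX = 430 MPa.
t_e = 0.707 × 5 = 3.535 mm; A_we = 3.535 × 140 = 494.9 mm².
Directional factor: 1.0 + 0.5 sin^1.5(90°) = 1.5.
F_nw = 0.6 × 430 × 1.5 = 387 MPa.
φR_n = 0.75 × 387 × 494.9 × 10⁻³ = 143.6 kN.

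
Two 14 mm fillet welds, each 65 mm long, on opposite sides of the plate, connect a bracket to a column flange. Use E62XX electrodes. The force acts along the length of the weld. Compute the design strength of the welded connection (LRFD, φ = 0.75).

φR_n ≈ 359 kN

E62XX → F_EXX = 620 MPa.
Effective throat t_e = 0.707 × 14 = 9.898 mm.
Total length L = 130 mm; A_we = 9.898 × 130 = 1287 mm².
F_nw = 0.6 F_EXX = 0.6 × 620 = 372 MPa.
φR_n = 0.75 × 372 × 1287 × 10⁻³ = 359 kN.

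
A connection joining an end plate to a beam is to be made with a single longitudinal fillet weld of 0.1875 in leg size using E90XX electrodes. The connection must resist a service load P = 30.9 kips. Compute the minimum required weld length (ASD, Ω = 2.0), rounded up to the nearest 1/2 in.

L = 9 in

E90XX → F_EXX = 90 ksi.
Throat t_e = 0.707 × 0.1875 = 0.1326 in.
r_n/Ω = (0.6 × 90 × 0.1326) / 2.0 = 3.579 kip/in.
L_req = P / (r_n/Ω) = 30.9 / 3.579 = 8.633 in total.
Round up → use L = 9 in.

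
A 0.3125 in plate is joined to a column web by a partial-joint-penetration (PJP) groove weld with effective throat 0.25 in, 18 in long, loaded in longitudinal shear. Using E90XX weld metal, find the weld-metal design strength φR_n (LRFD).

E90XX → F_EXX = 90 ksi.
Effective throat (given) t_e = 0.25 in.
A_we = 0.25 × 18 = 4.5 in².
F_nw = 0.6 F_EXX = 54 ksi.
φR_n = 0.75 × 54 × 4.5 = 182.2 kips.

φR_n ≈ 182 kips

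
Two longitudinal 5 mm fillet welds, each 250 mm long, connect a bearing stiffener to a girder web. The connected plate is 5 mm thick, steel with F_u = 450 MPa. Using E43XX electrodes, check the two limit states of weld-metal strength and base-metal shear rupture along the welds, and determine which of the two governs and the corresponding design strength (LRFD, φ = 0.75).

φR_n ≈ 342 kN (weld metal governs)

E43XX → F_EXX = 430 MPa.
t_e = 0.707 × 5 = 3.535 mm; L = 500 mm.
Weld metal: φR_n = 0.75 × 0.6 × 430 × 3.535 × 500 × 10⁻³ = 342 kN.
Base metal (shear rupture): φR_n = 0.75 × 0.6 × 450 × 5 × 500 × 10⁻³ = 506.2 kN.
Governing: weld metal.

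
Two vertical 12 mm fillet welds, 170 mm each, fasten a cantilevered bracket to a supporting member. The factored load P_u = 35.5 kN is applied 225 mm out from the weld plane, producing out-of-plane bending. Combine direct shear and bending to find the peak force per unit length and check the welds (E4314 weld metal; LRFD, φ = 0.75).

f_max ≈ 836 N/mm; adequate

E43XX → F_EXX = 430 MPa.
L_w = 2 × 170 = 340 mm; section modulus (unit throat) S = 2 × L²/6 = 9633 mm².
Direct shear f_v = P/L_w = 35.5×10³/340 = 104.4 N/mm.
Moment M = P × e = 35.5×10³ × 225 = 7987500 N·mm; bending f_b = M/S = 829.2 N/mm.
f_max = √(f_v² + f_b²) = √(104.4² + 829.2²) = 835.7 N/mm.
φr_n = 0.75 × 0.6 × 430 × (0.707 × 12) = 1642 N/mm → adequate.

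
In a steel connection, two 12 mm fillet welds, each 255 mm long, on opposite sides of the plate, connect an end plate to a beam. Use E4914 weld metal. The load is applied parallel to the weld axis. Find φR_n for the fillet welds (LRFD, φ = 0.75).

φR_n ≈ 954 kN

E49XX → F_EXX = 490 MPa.
Effective throat t_e = 0.707 × 12 = 8.484 mm.
Total length L = 510 mm; A_we = 8.484 × 510 = 4327 mm².
F_nw = 0.6 F_EXX = 0.6 × 490 = 294 MPa.
φR_n = 0.75 × 294 × 4327 × 10⁻³ = 954.1 kN.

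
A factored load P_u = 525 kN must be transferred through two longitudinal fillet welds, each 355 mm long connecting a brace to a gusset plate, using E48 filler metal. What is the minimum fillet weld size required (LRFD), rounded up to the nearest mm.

E48XX → F_EXX = 480 MPa.
Total weld length L = 710 mm.
Required throat t_e = P_u / (φ × 0.6 F_EXX × L) = 525 / (0.75 × 0.6 × 480 × 710 × 10⁻³) = 3.423 mm.
Required leg w = t_e / 0.707 = 4.842 mm → use 5 mm.

w = 5 mm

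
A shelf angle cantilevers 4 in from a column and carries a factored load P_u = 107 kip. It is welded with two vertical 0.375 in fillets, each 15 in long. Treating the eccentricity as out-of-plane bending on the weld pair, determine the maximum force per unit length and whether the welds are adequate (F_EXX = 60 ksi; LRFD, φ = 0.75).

f_max ≈ 6.73 kip/in; adequate

L_w = 2 × 15 = 30 in; section modulus (unit throat) S = 2 × L²/6 = 75 in².
Direct shear f_v = P/L_w = 107/30 = 3.567 kip/in.
Moment M = P × e = 107 × 4 = 428 kip·in; bending f_b = M/S = 5.707 kip/in.
f_max = √(f_v² + f_b²) = √(3.567² + 5.707²) = 6.73 kip/in.
φr_n = 0.75 × 0.6 × 60 × (0.707 × 0.375) = 7.158 kip/in → adequate.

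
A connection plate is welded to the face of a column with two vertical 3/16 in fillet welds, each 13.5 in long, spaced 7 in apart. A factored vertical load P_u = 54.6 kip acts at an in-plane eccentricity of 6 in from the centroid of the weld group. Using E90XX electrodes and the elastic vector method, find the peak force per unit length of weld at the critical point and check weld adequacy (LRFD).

f_max ≈ 4.65 kip/in; adequate

E90XX → F_EXX = 90 ksi.
Total weld length L_w = 27 in. Treat welds as unit-width lines.
Polar moment about centroid: J = 2[d³/12 + d(b/2)²] = 2[13.5³/12 + 13.5×3.5²] = 740.8 in³.
Direct shear f_v = P/L_w = 54.6 / 27 = 2.022 kip/in (vertical).
Torsion M = P·e = 54.6 × 6 = 327.6 kip·in.
Critical point at (x, y) = (3.5, 6.75) from centroid. f_tx = M·y/J = 2.985 kip/in; f_ty = M·x/J = 1.548 kip/in.
Resultant f_max = √[f_tx² + (f_v + f_ty)²] = √[2.985² + (2.022 + 1.548)²] = 4.653 kip/in.
Capacity per unit length: φr_n = 0.75 × 0.6 × 90 × (0.707 × 0.1875) = 5.369 kip/in.
4.653 ≤ 5.369 → adequate.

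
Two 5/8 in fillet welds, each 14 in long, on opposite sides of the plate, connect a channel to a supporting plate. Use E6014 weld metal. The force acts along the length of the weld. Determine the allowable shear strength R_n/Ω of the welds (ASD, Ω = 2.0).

R_n/Ω ≈ 223 kip

E60XX → F_EXX = 60 ksi.
Effective throat t_e = 0.707 × 0.625 = 0.4419 in.
Total length L = 28 in; A_we = 0.4419 × 28 = 12.37 in².
F_nw = 0.6 F_EXX = 0.6 × 60 = 36 ksi.
R_n = 36 × 12.37 = 445.4 kip; R_n/Ω = 445.4/2.0 = 222.7 kip.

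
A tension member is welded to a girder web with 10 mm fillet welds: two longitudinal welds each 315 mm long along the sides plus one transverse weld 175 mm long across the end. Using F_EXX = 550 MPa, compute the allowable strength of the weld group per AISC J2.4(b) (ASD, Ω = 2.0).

t_e = 0.707 × 10 = 7.07 mm.
R_nwl = 0.6 × 550 × 7.07 × 630 × 10⁻³ = 1470 kN (longitudinal, 2 welds).
R_nwt = 0.6 × 550 × 7.07 × 175 × 10⁻³ = 408.3 kN (transverse, base value).
(i) R_nwl + R_nwt = 1878 kN; (ii) 0.85 R_nwl + 1.5 R_nwt = 1862 kN.
R_n = max = 1878 kN [governs: (i)]; R_n/Ω = 939.1 kN.

R_n/Ω ≈ 939 kN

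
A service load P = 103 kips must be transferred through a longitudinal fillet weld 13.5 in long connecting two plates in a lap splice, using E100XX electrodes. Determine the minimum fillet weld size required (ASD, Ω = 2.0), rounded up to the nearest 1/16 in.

w = 3/8 in

E100XX → F_EXX = 100 ksi.
Total weld length L = 13.5 in.
Required throat t_e = P × Ω / (0.6 F_EXX × L) = 103 × 2.0 / (0.6 × 100 × 13.5) = 0.2543 in.
Required leg w = t_e / 0.707 = 0.3597 in → use 3/8 in.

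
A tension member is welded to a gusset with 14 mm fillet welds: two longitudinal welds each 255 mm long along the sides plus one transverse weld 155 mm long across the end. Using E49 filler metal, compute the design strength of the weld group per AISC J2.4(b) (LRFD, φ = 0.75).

E49XX → F_EXX = 490 MPa.
t_e = 0.707 × 14 = 9.898 mm.
R_nwl = 0.6 × 490 × 9.898 × 510 × 10⁻³ = 1484 kN (longitudinal, 2 welds).
R_nwt = 0.6 × 490 × 9.898 × 155 × 10⁻³ = 451.1 kN (transverse, base value).
(i) R_nwl + R_nwt = 1935 kN; (ii) 0.85 R_nwl + 1.5 R_nwt = 1938 kN.
R_n = max = 1938 kN [governs: (ii)]; φR_n = 1454 kN.

φR_n ≈ 1450 kN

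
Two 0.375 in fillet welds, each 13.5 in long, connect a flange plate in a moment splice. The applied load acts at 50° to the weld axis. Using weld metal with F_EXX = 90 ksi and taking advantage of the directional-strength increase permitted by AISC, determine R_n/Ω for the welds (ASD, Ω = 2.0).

t_e = 0.707 × 0.375 = 0.2651 in; A_we = 0.2651 × 27 = 7.158 in².
Directional factor: 1.0 + 0.5 sin^1.5(50°) = 1.335.
F_nw = 0.6 × 90 × 1.335 = 72.1 ksi.
R_n/Ω = (72.1 × 7.158) / 2.0 = 258.1 kips.

R_n/Ω ≈ 258 kips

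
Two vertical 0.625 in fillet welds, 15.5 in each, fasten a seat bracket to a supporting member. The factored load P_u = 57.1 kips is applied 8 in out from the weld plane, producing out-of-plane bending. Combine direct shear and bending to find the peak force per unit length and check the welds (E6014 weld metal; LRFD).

f_max ≈ 5.99 kip/in; adequate

E60XX → F_EXX = 60 ksi.
L_w = 2 × 15.5 = 31 in; section modulus (unit throat) S = 2 × L²/6 = 80.08 in².
Direct shear f_v = P/L_w = 57.1/31 = 1.842 kip/in.
Moment M = P × e = 57.1 × 8 = 456.8 kip·in; bending f_b = M/S = 5.704 kip/in.
f_max = √(f_v² + f_b²) = √(1.842² + 5.704²) = 5.994 kip/in.
φr_n = 0.75 × 0.6 × 60 × (0.707 × 0.625) = 11.93 kip/in → adequate.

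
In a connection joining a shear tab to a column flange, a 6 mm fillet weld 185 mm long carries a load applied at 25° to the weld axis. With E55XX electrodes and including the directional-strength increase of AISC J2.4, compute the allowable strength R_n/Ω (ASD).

E55XX → F_EXX = 550 MPa.
t_e = 0.707 × 6 = 4.242 mm; A_we = 4.242 × 185 = 784.8 mm².
Directional factor: 1.0 + 0.5 sin^1.5(25°) = 1.137.
F_nw = 0.6 × 550 × 1.137 = 375.3 MPa.
R_n/Ω = (375.3 × 784.8) / 2.0 × 10⁻³ = 147.3 kN.

R_n/Ω ≈ 147 kN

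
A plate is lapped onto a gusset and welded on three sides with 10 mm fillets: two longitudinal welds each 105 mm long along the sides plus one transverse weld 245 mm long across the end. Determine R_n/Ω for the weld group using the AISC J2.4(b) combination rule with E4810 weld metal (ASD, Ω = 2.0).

E48XX → F_EXX = 480 MPa.
t_e = 0.707 × 10 = 7.07 mm.
R_nwl = 0.6 × 480 × 7.07 × 210 × 10⁻³ = 427.6 kN (longitudinal, 2 welds).
R_nwt = 0.6 × 480 × 7.07 × 245 × 10⁻³ = 498.9 kN (transverse, base value).
(i) R_nwl + R_nwt = 926.5 kN; (ii) 0.85 R_nwl + 1.5 R_nwt = 1112 kN.
R_n = max = 1112 kN [governs: (ii)]; R_n/Ω = 555.9 kN.

R_n/Ω ≈ 556 kN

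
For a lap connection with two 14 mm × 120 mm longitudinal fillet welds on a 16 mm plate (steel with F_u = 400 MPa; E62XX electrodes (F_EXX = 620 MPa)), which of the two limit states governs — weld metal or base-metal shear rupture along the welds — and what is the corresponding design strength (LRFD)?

φR_n ≈ 663 kN (weld metal governs)

t_e = 0.707 × 14 = 9.898 mm; L = 240 mm.
Weld metal: φR_n = 0.75 × 0.6 × 620 × 9.898 × 240 × 10⁻³ = 662.8 kN.
Base metal (shear rupture): φR_n = 0.75 × 0.6 × 400 × 16 × 240 × 10⁻³ = 691.2 kN.
Governing: weld metal.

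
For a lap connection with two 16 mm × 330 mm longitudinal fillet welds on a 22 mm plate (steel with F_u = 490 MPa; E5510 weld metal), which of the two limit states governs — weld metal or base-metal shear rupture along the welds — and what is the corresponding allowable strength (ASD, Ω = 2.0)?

R_n/Ω ≈ 1230 kN (weld metal governs)

E55XX → F_EXX = 550 MPa.
t_e = 0.707 × 16 = 11.31 mm; L = 660 mm.
Weld metal: R_n/Ω = (1/2.0) × 0.6 × 550 × 11.31 × 660 × 10⁻³ = 1232 kN.
Base metal (shear rupture): R_n/Ω = (1/2.0) × 0.6 × 490 × 22 × 660 × 10⁻³ = 2134 kN.
Governing: weld metal.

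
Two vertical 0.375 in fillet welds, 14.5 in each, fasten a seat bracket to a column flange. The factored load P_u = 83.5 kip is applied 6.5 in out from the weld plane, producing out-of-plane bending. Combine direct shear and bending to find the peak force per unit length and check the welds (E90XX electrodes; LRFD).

E90XX → F_EXX = 90 ksi.
L_w = 2 × 14.5 = 29 in; section modulus (unit throat) S = 2 × L²/6 = 70.08 in².
Direct shear f_v = P/L_w = 83.5/29 = 2.879 kip/in.
Moment M = P × e = 83.5 × 6.5 = 542.75 kip·in; bending f_b = M/S = 7.744 kip/in.
f_max = √(f_v² + f_b²) = √(2.879² + 7.744²) = 8.262 kip/in.
φr_n = 0.75 × 0.6 × 90 × (0.707 × 0.375) = 10.74 kip/in → adequate.

f_max ≈ 8.26 kip/in; adequate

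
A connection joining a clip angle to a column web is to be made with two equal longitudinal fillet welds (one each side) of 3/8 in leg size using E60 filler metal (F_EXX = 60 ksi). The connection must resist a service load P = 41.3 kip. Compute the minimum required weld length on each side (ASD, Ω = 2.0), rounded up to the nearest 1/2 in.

Throat t_e = 0.707 × 0.375 = 0.2651 in.
r_n/Ω = (0.6 × 60 × 0.2651) / 2.0 = 4.772 kip/in.
L_req = P / (r_n/Ω) = 41.3 / 4.772 = 8.654 in total.
Per side: 8.654 / 2 = 4.327 in.
Round up → use L = 4.5 in on each side.

L = 4.5 in on each side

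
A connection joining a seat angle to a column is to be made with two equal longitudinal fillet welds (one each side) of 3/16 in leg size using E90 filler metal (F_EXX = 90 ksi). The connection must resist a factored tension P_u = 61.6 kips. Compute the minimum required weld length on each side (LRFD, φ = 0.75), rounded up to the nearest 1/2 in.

L = 6 in on each side

Throat t_e = 0.707 × 0.1875 = 0.1326 in.
φr_n = 0.75 × 0.6 × 90 × 0.1326 = 5.369 kips/in.
L_req = P_u / φr_n = 61.6 / 5.369 = 11.47 in total.
Per side: 11.47 / 2 = 5.737 in.
Round up → use L = 6 in on each side.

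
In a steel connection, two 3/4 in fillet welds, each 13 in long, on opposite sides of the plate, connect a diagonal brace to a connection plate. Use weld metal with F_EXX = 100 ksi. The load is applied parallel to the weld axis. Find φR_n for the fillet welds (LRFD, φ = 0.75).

φR_n ≈ 620 kips

Effective throat t_e = 0.707 × 0.75 = 0.5302 in.
Total length L = 26 in; A_we = 0.5302 × 26 = 13.79 in².
F_nw = 0.6 F_EXX = 0.6 × 100 = 60 ksi.
φR_n = 0.75 × 60 × 13.79 = 620.4 kips.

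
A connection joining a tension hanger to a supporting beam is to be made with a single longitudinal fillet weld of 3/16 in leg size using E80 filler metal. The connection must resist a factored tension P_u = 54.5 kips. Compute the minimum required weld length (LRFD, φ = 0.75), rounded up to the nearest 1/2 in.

E80XX → F_EXX = 80 ksi.
Throat t_e = 0.707 × 0.1875 = 0.1326 in.
φr_n = 0.75 × 0.6 × 80 × 0.1326 = 4.772 kips/in.
L_req = P_u / φr_n = 54.5 / 4.772 = 11.42 in total.
Round up → use L = 11.5 in.

L = 11.5 in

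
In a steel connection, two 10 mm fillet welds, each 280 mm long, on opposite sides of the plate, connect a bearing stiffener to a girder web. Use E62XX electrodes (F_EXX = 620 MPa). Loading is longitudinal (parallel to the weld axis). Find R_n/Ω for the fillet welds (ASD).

R_n/Ω ≈ 736 kN

Effective throat t_e = 0.707 × 10 = 7.07 mm.
Total length L = 560 mm; A_we = 7.07 × 560 = 3959 mm².
F_nw = 0.6 F_EXX = 0.6 × 620 = 372 MPa.
R_n = 372 × 3959 × 10⁻³ = 1473 kN; R_n/Ω = 1473/2.0 = 736.4 kN.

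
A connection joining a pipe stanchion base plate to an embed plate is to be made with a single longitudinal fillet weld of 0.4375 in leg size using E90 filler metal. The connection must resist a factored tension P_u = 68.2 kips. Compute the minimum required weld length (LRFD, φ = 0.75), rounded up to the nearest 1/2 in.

L = 5.5 in

E90XX → F_EXX = 90 ksi.
Throat t_e = 0.707 × 0.4375 = 0.3093 in.
φr_n = 0.75 × 0.6 × 90 × 0.3093 = 12.53 kips/in.
L_req = P_u / φr_n = 68.2 / 12.53 = 5.444 in total.
Round up → use L = 5.5 in.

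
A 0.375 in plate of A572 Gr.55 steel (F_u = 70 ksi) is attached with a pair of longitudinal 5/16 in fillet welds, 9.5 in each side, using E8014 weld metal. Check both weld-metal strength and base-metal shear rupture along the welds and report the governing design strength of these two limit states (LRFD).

E80XX → F_EXX = 80 ksi.
t_e = 0.707 × 0.3125 = 0.2209 in; L = 19 in.
Weld metal: φR_n = 0.75 × 0.6 × 80 × 0.2209 × 19 = 151.1 kip.
Base metal (shear rupture): φR_n = 0.75 × 0.6 × 70 × 0.375 × 19 = 224.4 kip.
Governing: weld metal.

φR_n ≈ 151 kip (weld metal governs)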